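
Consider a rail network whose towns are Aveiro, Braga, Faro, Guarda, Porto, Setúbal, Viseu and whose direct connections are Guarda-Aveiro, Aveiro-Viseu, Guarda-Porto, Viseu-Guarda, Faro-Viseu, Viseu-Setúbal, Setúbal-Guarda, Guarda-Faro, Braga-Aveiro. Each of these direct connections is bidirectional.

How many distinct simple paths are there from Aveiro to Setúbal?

6

Aveiro–Guarda–Faro–Viseu–Setúbal
Aveiro–Guarda–Setúbal
Aveiro–Guarda–Viseu–Setúbal
Aveiro–Viseu–Faro–Guarda–Setúbal
Aveiro–Viseu–Guarda–Setúbal
Aveiro–Viseu–Setúbal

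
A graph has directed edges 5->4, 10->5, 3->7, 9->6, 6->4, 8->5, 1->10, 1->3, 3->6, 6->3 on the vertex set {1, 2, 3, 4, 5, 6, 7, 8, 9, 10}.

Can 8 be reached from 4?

4 has no outgoing edges, so nothing is reachable from it.

No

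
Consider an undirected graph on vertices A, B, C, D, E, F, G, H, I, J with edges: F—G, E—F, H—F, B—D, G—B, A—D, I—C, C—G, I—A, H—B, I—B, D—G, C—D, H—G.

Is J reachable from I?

Explore from I.
Distance 1: reach A, B, C.
Distance 2: reach D, G, H.
Distance 3: reach F.
Distance 4: reach E.
The search is exhausted without reaching J; it lies in a different component.

No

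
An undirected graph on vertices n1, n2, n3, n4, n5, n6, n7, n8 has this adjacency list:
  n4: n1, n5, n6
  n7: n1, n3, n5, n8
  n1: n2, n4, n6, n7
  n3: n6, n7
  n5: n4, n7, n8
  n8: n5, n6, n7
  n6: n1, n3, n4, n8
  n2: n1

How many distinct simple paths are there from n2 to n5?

n2–n1–n4–n5
n2–n1–n4–n6–n3–n7–n5
n2–n1–n4–n6–n3–n7–n8–n5
n2–n1–n4–n6–n8–n5
n2–n1–n4–n6–n8–n7–n5
n2–n1–n6–n3–n7–n5
n2–n1–n6–n3–n7–n8–n5
n2–n1–n6–n4–n5
n2–n1–n6–n8–n5
n2–n1–n6–n8–n7–n5
n2–n1–n7–n3–n6–n4–n5
n2–n1–n7–n3–n6–n8–n5
n2–n1–n7–n5
n2–n1–n7–n8–n5
n2–n1–n7–n8–n6–n4–n5

15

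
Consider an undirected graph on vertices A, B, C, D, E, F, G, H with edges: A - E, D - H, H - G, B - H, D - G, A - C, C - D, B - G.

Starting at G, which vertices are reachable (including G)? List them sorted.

A, B, C, D, E, G, H

Start at G.
Its neighbours: B, D, H.
Then their neighbours: C.
Then next layer: A.
Then next layer: E.
Nothing further is reachable.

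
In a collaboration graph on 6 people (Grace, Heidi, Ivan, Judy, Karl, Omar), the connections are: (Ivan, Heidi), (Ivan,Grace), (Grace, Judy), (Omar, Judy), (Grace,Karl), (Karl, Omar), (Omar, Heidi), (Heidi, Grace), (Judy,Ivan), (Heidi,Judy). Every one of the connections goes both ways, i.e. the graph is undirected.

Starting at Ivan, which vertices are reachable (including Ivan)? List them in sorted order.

Grace, Heidi, Ivan, Judy, Karl, Omar

Start at Ivan.
Its neighbours: Grace, Heidi, Judy.
Then their neighbours: Karl, Omar.
Every vertex is now reached.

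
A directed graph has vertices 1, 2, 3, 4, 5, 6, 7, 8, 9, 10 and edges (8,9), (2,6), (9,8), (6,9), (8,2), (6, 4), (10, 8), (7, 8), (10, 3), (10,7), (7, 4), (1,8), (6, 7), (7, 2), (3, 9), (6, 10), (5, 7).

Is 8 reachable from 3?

Explore from 3.
Distance 1: reach 9.
Distance 2: reach 8.
Found 8.

Yes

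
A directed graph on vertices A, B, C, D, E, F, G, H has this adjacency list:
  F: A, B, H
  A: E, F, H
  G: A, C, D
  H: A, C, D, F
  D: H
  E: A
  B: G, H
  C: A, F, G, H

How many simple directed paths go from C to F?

9

C→A→F
C→A→H→F
C→F
C→G→A→F
C→G→A→H→F
C→G→D→H→A→F
C→G→D→H→F
C→H→A→F
C→H→F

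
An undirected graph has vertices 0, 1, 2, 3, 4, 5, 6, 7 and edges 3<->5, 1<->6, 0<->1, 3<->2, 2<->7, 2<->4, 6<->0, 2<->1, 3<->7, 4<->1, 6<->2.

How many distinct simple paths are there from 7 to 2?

7–2
7–3–2

2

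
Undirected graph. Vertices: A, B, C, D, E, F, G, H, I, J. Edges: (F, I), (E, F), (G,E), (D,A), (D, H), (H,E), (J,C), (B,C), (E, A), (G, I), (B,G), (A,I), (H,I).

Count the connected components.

1

From A: component {A, B, C, D, E, F, G, H, I, J}.
That's 1 component.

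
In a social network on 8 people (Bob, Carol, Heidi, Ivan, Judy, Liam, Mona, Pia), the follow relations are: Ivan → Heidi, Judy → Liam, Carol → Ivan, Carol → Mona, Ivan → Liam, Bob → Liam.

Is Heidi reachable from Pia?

Pia has no outgoing edges, so nothing is reachable from it.

No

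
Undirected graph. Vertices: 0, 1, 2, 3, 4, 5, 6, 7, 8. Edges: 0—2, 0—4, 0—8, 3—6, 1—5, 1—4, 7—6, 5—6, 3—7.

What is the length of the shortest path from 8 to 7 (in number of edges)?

6

Distance 0: 8.
Distance 1: 0.
Distance 2: 2, 4.
Distance 3: 1.
Distance 4: 5.
Distance 5: 6.
Distance 6: 3, 7 — contains 7.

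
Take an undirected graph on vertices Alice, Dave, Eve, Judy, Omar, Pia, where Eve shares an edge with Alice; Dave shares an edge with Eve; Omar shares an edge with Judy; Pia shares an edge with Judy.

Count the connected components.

From Alice: component {Alice, Dave, Eve}.
From Judy: component {Judy, Omar, Pia}.
That's 2 components.

2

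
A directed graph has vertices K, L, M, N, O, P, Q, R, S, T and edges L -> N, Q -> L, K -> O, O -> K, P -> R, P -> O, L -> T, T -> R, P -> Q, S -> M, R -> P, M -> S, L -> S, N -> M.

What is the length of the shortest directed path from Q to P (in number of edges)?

Distance 0: Q.
Distance 1: L.
Distance 2: N, S, T.
Distance 3: M, R.
Distance 4: P — contains P.

4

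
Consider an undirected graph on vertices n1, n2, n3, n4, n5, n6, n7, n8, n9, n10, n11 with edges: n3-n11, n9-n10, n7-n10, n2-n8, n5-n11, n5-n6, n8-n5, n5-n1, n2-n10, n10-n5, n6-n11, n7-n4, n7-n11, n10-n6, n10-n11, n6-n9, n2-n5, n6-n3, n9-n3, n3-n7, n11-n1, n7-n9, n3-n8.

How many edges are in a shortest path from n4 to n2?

3

Distance 0: n4.
Distance 1: n7.
Distance 2: n3, n9, n10, n11.
Distance 3: n1, n2, n5, n6, n8 — contains n2.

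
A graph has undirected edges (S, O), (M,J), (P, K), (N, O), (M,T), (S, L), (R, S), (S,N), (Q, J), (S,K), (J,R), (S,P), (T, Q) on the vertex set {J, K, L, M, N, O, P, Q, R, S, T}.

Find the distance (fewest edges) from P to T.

Distance 0: P.
Distance 1: K, S.
Distance 2: L, N, O, R.
Distance 3: J.
Distance 4: M, Q.
Distance 5: T — contains T.

5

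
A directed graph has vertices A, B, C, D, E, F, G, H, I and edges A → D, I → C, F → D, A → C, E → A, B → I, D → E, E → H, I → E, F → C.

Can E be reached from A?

Yes

Explore from A.
Distance 1: reach C, D.
Distance 2: reach E.
Found E.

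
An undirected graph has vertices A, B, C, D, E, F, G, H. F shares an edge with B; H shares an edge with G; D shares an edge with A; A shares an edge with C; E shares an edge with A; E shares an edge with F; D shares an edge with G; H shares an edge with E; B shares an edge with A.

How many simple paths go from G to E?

3

G–D–A–B–F–E
G–D–A–E
G–H–E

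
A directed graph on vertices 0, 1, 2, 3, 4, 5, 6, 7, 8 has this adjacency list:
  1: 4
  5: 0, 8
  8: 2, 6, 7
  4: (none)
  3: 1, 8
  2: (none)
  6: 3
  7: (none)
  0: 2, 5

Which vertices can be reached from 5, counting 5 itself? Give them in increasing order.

Start at 5.
Its neighbours: 0, 8.
Then their neighbours: 2, 6, 7.
Then next layer: 3.
Then next layer: 1.
Then next layer: 4.
Every vertex is now reached.

0, 1, 2, 3, 4, 5, 6, 7, 8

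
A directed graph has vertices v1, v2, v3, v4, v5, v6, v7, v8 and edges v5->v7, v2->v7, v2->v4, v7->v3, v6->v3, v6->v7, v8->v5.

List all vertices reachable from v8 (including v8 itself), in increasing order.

Start at v8.
Its neighbours: v5.
Then their neighbours: v7.
Then next layer: v3.
Nothing further is reachable.

v3, v5, v7, v8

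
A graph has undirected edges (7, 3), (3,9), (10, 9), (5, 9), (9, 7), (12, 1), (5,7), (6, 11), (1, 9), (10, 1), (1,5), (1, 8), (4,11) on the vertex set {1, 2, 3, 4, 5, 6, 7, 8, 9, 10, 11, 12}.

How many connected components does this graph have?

3

From 1: component {1, 3, 5, 7, 8, 9, 10, 12}.
From 2: component {2}.
From 4: component {4, 6, 11}.
That's 3 components.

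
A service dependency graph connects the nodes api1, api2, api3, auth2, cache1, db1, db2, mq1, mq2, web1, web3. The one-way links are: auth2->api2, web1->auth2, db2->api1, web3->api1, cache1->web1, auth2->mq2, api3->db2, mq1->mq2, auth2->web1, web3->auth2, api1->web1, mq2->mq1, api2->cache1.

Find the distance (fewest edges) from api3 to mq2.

5

Distance 0: api3.
Distance 1: db2.
Distance 2: api1.
Distance 3: web1.
Distance 4: auth2.
Distance 5: api2, mq2 — contains mq2.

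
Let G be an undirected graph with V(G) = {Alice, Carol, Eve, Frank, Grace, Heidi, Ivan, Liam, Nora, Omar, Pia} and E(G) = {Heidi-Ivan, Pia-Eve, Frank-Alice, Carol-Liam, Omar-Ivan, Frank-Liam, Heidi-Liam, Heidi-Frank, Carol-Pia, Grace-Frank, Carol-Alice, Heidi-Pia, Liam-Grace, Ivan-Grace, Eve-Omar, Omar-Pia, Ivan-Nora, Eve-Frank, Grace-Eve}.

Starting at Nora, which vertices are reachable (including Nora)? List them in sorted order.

Alice, Carol, Eve, Frank, Grace, Heidi, Ivan, Liam, Nora, Omar, Pia

Start at Nora.
Its neighbours: Ivan.
Then their neighbours: Grace, Heidi, Omar.
Then next layer: Eve, Frank, Liam, Pia.
Then next layer: Alice, Carol.
Every vertex is now reached.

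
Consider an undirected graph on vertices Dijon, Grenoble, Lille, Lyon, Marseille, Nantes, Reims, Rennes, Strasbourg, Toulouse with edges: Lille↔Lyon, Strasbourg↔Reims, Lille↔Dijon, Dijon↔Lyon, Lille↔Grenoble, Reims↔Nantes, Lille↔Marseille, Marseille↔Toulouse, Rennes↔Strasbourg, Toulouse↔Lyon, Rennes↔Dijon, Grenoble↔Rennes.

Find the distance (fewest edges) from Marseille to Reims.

Distance 0: Marseille.
Distance 1: Lille, Toulouse.
Distance 2: Dijon, Grenoble, Lyon.
Distance 3: Rennes.
Distance 4: Strasbourg.
Distance 5: Reims — contains Reims.

5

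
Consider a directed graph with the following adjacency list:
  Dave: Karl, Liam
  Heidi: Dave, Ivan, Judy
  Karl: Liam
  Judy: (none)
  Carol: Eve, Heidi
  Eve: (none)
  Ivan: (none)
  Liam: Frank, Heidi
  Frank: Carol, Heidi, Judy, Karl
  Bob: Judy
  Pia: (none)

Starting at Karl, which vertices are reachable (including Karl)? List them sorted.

Start at Karl.
Its neighbours: Liam.
Then their neighbours: Frank, Heidi.
Then next layer: Carol, Dave, Ivan, Judy.
Then next layer: Eve.
Nothing further is reachable.

Carol, Dave, Eve, Frank, Heidi, Ivan, Judy, Karl, Liam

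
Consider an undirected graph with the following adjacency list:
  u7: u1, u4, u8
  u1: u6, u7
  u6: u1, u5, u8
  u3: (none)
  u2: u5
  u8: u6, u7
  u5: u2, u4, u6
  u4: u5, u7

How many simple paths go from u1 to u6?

u1–u6
u1–u7–u4–u5–u6
u1–u7–u8–u6

3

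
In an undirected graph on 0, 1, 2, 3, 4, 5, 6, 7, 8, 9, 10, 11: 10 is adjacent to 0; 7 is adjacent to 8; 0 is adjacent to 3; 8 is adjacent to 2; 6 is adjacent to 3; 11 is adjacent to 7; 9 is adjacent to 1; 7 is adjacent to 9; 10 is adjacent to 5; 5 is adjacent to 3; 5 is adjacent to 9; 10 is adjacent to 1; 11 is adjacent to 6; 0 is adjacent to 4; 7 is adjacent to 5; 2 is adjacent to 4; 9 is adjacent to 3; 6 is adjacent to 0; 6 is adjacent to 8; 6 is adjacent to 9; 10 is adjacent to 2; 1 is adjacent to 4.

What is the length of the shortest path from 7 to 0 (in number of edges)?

3

Distance 0: 7.
Distance 1: 5, 8, 9, 11.
Distance 2: 1, 2, 3, 6, 10.
Distance 3: 0, 4 — contains 0.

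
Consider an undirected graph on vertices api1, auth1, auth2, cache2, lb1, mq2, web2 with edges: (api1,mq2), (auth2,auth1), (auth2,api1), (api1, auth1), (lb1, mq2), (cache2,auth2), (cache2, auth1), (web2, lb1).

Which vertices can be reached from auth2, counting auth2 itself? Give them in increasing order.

api1, auth1, auth2, cache2, lb1, mq2, web2

Start at auth2.
Its neighbours: api1, auth1, cache2.
Then their neighbours: mq2.
Then next layer: lb1.
Then next layer: web2.
Every vertex is now reached.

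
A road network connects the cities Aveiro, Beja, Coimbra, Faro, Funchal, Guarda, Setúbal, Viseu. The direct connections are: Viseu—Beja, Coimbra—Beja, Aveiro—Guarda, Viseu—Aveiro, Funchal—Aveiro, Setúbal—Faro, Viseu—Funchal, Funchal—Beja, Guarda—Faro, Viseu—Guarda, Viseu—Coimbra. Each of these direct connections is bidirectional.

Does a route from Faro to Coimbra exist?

Explore from Faro.
Distance 1: reach Guarda, Setúbal.
Distance 2: reach Aveiro, Viseu.
Distance 3: reach Beja, Coimbra, Funchal.
Found Coimbra.

Yes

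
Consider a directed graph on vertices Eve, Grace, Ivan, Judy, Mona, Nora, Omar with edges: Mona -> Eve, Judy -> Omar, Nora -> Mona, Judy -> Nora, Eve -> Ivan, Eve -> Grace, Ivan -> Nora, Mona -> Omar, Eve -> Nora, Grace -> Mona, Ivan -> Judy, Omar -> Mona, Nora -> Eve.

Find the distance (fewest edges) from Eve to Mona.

Distance 0: Eve.
Distance 1: Grace, Ivan, Nora.
Distance 2: Judy, Mona — contains Mona.

2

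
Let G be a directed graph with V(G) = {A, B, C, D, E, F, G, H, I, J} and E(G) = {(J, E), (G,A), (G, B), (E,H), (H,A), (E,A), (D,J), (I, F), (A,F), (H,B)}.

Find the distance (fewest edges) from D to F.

4

Distance 0: D.
Distance 1: J.
Distance 2: E.
Distance 3: A, H.
Distance 4: B, F — contains F.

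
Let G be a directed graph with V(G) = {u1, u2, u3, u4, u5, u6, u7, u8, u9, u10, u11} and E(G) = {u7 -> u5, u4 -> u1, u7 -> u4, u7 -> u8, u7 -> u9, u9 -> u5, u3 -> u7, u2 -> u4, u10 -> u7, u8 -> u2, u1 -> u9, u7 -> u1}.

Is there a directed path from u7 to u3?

Explore from u7.
Distance 1: reach u1, u4, u5, u8, u9.
Distance 2: reach u2.
The search from u7 is exhausted; no directed path reaches u3.

No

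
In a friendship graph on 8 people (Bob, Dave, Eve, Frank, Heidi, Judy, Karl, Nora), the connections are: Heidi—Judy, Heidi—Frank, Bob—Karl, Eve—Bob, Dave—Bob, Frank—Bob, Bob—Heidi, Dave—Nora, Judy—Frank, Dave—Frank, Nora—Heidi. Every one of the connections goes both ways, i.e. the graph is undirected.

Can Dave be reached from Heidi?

Yes

Explore from Heidi.
Distance 1: reach Bob, Frank, Judy, Nora.
Distance 2: reach Dave, Eve, Karl.
Found Dave.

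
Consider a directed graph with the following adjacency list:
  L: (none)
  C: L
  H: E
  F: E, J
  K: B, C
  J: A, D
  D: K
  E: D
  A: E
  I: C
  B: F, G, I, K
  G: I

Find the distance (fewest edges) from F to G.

5

Distance 0: F.
Distance 1: E, J.
Distance 2: A, D.
Distance 3: K.
Distance 4: B, C.
Distance 5: G, I, L — contains G.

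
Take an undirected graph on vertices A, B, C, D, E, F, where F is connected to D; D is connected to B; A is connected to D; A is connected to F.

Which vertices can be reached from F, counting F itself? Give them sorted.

A, B, D, F

Start at F.
Its neighbours: A, D.
Then their neighbours: B.
Nothing further is reachable.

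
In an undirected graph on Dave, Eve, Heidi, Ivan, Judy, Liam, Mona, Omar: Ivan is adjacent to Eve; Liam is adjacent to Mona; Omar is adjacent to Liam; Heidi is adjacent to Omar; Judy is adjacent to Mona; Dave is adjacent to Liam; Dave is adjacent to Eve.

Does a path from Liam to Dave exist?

Yes

Explore from Liam.
Distance 1: reach Dave, Mona, Omar.
Found Dave.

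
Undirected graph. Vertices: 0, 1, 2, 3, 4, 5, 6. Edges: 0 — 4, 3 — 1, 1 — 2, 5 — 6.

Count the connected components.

From 0: component {0, 4}.
From 1: component {1, 2, 3}.
From 5: component {5, 6}.
That's 3 components.

3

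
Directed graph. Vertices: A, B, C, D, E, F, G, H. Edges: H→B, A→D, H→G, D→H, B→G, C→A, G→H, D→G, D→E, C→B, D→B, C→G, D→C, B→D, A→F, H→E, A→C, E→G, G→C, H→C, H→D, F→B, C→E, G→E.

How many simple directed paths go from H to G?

H→B→D→C→E→G
H→B→D→C→G
H→B→D→E→G
H→B→D→G
H→B→G
H→C→A→D→B→G
H→C→A→D→E→G
H→C→A→D→G
... and 17 more.

25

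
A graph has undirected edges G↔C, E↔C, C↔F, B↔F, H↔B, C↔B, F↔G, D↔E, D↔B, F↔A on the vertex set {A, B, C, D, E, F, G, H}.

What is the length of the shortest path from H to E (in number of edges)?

3

Distance 0: H.
Distance 1: B.
Distance 2: C, D, F.
Distance 3: A, E, G — contains E.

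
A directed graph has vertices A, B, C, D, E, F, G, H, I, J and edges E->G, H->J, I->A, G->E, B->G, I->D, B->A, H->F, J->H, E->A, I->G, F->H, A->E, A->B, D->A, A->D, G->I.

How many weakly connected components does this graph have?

From A: component {A, B, D, E, G, I}.
From C: component {C}.
From F: component {F, H, J}.
That's 3 components.

3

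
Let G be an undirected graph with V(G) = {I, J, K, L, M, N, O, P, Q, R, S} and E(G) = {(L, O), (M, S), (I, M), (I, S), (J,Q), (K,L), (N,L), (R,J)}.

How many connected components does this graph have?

From I: component {I, M, S}.
From J: component {J, Q, R}.
From K: component {K, L, N, O}.
From P: component {P}.
That's 4 components.

4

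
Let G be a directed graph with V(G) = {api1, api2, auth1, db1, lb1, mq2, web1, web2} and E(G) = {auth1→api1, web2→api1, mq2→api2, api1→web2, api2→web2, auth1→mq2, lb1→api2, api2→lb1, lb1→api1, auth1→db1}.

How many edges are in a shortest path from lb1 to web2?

Distance 0: lb1.
Distance 1: api1, api2.
Distance 2: web2 — contains web2.

2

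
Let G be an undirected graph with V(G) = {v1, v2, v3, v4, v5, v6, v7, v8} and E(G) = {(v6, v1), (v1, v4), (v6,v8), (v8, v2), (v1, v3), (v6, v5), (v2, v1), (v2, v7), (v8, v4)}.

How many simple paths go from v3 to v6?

v3–v1–v2–v8–v6
v3–v1–v4–v8–v6
v3–v1–v6

3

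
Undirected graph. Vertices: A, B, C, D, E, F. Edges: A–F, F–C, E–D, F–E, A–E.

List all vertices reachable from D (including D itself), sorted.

Start at D.
Its neighbours: E.
Then their neighbours: A, F.
Then next layer: C.
Nothing further is reachable.

A, C, D, E, F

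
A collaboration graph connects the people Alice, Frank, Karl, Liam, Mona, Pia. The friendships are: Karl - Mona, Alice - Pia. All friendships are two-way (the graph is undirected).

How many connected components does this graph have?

4

From Alice: component {Alice, Pia}.
From Frank: component {Frank}.
From Karl: component {Karl, Mona}.
From Liam: component {Liam}.
That's 4 components.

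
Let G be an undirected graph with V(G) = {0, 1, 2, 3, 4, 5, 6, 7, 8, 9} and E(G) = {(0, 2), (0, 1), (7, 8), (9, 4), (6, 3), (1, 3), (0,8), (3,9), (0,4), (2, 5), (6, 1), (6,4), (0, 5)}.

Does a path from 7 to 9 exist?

Yes

Explore from 7.
Distance 1: reach 8.
Distance 2: reach 0.
Distance 3: reach 1, 2, 4, 5.
Distance 4: reach 3, 6, 9.
Found 9.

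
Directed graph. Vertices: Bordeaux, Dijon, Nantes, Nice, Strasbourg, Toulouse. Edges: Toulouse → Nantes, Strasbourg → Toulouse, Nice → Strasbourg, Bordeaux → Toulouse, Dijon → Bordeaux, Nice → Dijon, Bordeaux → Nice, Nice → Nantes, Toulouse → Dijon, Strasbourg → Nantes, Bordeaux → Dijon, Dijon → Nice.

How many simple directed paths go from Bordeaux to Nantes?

9

Bordeaux→Dijon→Nice→Nantes
Bordeaux→Dijon→Nice→Strasbourg→Nantes
Bordeaux→Dijon→Nice→Strasbourg→Toulouse→Nantes
Bordeaux→Nice→Nantes
Bordeaux→Nice→Strasbourg→Nantes
Bordeaux→Nice→Strasbourg→Toulouse→Nantes
Bordeaux→Toulouse→Dijon→Nice→Nantes
Bordeaux→Toulouse→Dijon→Nice→Strasbourg→Nantes
Bordeaux→Toulouse→Nantes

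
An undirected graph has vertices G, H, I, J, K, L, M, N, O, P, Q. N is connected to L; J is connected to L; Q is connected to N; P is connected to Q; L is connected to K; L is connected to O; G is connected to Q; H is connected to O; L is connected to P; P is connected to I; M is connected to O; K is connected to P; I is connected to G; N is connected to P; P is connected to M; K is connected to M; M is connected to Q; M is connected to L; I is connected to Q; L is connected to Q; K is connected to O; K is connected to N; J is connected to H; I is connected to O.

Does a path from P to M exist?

Explore from P.
Distance 1: reach I, K, L, M, N, Q.
Found M.

Yes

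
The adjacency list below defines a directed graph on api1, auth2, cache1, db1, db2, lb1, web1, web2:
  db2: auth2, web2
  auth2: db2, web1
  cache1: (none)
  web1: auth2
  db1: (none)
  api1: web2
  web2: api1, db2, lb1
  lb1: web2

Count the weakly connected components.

From api1: component {api1, auth2, db2, lb1, web1, web2}.
From cache1: component {cache1}.
From db1: component {db1}.
That's 3 components.

3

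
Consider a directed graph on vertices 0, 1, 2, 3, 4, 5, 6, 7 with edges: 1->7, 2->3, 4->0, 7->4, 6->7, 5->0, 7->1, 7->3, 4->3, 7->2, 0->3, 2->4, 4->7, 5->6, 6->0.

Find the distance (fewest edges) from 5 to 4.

Distance 0: 5.
Distance 1: 0, 6.
Distance 2: 3, 7.
Distance 3: 1, 2, 4 — contains 4.

3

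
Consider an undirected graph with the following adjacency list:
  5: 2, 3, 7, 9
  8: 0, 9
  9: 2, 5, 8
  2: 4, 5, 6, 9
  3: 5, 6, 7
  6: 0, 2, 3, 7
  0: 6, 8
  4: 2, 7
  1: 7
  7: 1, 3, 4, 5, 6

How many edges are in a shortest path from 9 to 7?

Distance 0: 9.
Distance 1: 2, 5, 8.
Distance 2: 0, 3, 4, 6, 7 — contains 7.

2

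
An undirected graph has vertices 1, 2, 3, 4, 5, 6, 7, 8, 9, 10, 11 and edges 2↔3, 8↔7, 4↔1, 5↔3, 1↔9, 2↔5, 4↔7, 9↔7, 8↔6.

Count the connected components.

From 1: component {1, 4, 6, 7, 8, 9}.
From 2: component {2, 3, 5}.
From 10: component {10}.
From 11: component {11}.
That's 4 components.

4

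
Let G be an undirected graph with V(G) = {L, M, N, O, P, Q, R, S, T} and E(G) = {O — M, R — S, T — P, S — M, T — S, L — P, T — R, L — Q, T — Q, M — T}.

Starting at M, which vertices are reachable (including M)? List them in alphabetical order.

L, M, O, P, Q, R, S, T

Start at M.
Its neighbours: O, S, T.
Then their neighbours: P, Q, R.
Then next layer: L.
Nothing further is reachable.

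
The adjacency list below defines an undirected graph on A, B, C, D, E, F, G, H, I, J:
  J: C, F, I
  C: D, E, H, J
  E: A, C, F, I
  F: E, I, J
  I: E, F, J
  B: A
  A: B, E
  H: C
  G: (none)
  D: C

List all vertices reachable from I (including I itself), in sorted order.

Start at I.
Its neighbours: E, F, J.
Then their neighbours: A, C.
Then next layer: B, D, H.
Nothing further is reachable.

A, B, C, D, E, F, H, I, J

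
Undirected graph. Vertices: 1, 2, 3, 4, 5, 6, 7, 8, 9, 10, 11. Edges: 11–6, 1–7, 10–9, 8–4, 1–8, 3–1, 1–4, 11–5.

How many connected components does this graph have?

From 1: component {1, 3, 4, 7, 8}.
From 2: component {2}.
From 5: component {5, 6, 11}.
From 9: component {9, 10}.
That's 4 components.

4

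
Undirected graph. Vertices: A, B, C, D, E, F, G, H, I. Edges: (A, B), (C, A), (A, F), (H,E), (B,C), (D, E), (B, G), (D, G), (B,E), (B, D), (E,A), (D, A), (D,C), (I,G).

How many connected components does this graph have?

1

From A: component {A, B, C, D, E, F, G, H, I}.
That's 1 component.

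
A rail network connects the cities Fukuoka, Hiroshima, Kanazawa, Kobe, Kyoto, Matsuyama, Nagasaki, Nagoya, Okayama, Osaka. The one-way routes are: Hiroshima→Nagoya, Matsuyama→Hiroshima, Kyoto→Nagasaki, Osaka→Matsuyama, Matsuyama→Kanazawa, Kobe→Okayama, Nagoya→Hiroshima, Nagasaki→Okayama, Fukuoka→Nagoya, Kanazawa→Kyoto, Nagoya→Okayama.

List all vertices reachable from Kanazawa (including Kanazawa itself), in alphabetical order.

Start at Kanazawa.
Its neighbours: Kyoto.
Then their neighbours: Nagasaki.
Then next layer: Okayama.
Nothing further is reachable.

Kanazawa, Kyoto, Nagasaki, Okayama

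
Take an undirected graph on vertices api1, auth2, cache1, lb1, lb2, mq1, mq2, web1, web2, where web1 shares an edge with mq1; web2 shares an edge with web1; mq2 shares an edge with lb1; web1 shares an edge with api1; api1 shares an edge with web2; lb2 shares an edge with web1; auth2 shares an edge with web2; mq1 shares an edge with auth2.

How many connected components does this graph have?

From api1: component {api1, auth2, lb2, mq1, web1, web2}.
From cache1: component {cache1}.
From lb1: component {lb1, mq2}.
That's 3 components.

3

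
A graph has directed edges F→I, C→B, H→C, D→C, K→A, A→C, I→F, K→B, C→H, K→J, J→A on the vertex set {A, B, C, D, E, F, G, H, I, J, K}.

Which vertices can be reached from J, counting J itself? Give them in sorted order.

A, B, C, H, J

Start at J.
Its neighbours: A.
Then their neighbours: C.
Then next layer: B, H.
Nothing further is reachable.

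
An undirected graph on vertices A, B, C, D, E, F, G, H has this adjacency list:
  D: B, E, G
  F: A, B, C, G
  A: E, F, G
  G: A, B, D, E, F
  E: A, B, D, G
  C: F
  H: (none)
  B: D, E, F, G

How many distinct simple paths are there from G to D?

15

G–A–E–B–D
G–A–E–D
G–A–F–B–D
G–A–F–B–E–D
G–B–D
G–B–E–D
G–B–F–A–E–D
G–D
G–E–A–F–B–D
G–E–B–D
G–E–D
G–F–A–E–B–D
G–F–A–E–D
G–F–B–D
G–F–B–E–D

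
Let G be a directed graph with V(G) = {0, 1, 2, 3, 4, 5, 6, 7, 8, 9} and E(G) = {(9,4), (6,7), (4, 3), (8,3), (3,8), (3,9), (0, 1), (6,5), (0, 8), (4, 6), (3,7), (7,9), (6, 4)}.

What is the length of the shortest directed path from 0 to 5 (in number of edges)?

Distance 0: 0.
Distance 1: 1, 8.
Distance 2: 3.
Distance 3: 7, 9.
Distance 4: 4.
Distance 5: 6.
Distance 6: 5 — contains 5.

6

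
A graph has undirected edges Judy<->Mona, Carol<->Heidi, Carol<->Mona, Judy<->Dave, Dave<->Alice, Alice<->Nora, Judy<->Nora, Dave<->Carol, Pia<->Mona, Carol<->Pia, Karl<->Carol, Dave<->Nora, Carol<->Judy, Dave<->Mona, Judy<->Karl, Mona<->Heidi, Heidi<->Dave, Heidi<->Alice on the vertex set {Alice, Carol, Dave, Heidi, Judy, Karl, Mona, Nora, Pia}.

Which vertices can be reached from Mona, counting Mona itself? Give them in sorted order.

Start at Mona.
Its neighbours: Carol, Dave, Heidi, Judy, Pia.
Then their neighbours: Alice, Karl, Nora.
Every vertex is now reached.

Alice, Carol, Dave, Heidi, Judy, Karl, Mona, Nora, Pia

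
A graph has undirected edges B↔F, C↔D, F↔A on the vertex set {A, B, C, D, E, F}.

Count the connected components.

From A: component {A, B, F}.
From C: component {C, D}.
From E: component {E}.
That's 3 components.

3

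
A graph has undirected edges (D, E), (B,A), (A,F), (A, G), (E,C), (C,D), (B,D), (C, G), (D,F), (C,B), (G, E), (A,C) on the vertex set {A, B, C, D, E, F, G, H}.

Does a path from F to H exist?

No

Explore from F.
Distance 1: reach A, D.
Distance 2: reach B, C, E, G.
The search is exhausted without reaching H; it lies in a different component.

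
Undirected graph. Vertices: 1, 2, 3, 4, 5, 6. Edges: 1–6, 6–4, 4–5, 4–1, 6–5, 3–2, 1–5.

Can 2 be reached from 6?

Explore from 6.
Distance 1: reach 1, 4, 5.
The search is exhausted without reaching 2; it lies in a different component.

No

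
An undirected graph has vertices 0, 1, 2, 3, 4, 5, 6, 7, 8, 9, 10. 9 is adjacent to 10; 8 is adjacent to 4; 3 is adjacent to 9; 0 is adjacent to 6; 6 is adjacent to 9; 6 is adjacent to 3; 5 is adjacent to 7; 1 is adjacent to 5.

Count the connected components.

4

From 0: component {0, 3, 6, 9, 10}.
From 1: component {1, 5, 7}.
From 2: component {2}.
From 4: component {4, 8}.
That's 4 components.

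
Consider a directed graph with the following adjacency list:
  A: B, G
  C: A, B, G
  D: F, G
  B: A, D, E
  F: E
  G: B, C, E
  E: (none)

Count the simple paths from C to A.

3

C→A
C→B→A
C→G→B→A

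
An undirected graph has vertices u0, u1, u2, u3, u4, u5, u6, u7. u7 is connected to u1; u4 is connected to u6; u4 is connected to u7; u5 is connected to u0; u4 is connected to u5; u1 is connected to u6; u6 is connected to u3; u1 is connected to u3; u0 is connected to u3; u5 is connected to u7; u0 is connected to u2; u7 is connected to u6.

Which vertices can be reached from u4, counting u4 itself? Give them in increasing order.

Start at u4.
Its neighbours: u5, u6, u7.
Then their neighbours: u0, u1, u3.
Then next layer: u2.
Every vertex is now reached.

u0, u1, u2, u3, u4, u5, u6, u7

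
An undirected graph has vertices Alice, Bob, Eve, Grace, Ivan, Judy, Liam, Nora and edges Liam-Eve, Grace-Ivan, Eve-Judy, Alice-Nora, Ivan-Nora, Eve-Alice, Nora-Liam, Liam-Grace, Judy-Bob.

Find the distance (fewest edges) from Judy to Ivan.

4

Distance 0: Judy.
Distance 1: Bob, Eve.
Distance 2: Alice, Liam.
Distance 3: Grace, Nora.
Distance 4: Ivan — contains Ivan.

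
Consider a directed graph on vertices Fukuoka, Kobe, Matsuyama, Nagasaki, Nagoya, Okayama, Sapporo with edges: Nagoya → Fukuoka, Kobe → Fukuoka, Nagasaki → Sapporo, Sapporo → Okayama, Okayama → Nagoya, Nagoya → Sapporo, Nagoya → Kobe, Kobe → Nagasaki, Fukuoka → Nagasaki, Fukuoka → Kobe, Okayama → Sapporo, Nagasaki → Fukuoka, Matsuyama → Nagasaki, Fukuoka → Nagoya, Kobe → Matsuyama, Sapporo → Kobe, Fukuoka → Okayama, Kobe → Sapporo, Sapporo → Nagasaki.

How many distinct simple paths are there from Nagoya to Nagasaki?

16

Nagoya→Fukuoka→Kobe→Matsuyama→Nagasaki
Nagoya→Fukuoka→Kobe→Nagasaki
Nagoya→Fukuoka→Kobe→Sapporo→Nagasaki
Nagoya→Fukuoka→Nagasaki
Nagoya→Fukuoka→Okayama→Sapporo→Kobe→Matsuyama→Nagasaki
Nagoya→Fukuoka→Okayama→Sapporo→Kobe→Nagasaki
Nagoya→Fukuoka→Okayama→Sapporo→Nagasaki
Nagoya→Kobe→Fukuoka→Nagasaki
... and 8 more.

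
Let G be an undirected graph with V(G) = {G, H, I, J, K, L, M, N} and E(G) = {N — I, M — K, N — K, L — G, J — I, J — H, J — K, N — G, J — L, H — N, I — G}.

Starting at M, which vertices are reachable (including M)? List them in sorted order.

G, H, I, J, K, L, M, N

Start at M.
Its neighbours: K.
Then their neighbours: J, N.
Then next layer: G, H, I, L.
Every vertex is now reached.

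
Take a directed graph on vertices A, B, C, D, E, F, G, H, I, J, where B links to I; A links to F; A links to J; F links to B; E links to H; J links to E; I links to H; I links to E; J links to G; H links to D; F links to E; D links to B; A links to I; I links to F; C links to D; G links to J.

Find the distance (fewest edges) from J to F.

Distance 0: J.
Distance 1: E, G.
Distance 2: H.
Distance 3: D.
Distance 4: B.
Distance 5: I.
Distance 6: F — contains F.

6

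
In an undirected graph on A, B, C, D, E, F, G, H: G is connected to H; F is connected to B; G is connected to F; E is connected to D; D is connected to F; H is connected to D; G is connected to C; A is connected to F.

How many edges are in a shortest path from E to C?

4

Distance 0: E.
Distance 1: D.
Distance 2: F, H.
Distance 3: A, B, G.
Distance 4: C — contains C.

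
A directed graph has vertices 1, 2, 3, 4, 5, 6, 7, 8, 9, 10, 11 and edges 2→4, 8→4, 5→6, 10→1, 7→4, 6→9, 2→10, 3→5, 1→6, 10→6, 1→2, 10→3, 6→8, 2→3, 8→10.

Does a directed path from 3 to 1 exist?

Yes

Explore from 3.
Distance 1: reach 5.
Distance 2: reach 6.
Distance 3: reach 8, 9.
Distance 4: reach 4, 10.
Distance 5: reach 1.
Found 1.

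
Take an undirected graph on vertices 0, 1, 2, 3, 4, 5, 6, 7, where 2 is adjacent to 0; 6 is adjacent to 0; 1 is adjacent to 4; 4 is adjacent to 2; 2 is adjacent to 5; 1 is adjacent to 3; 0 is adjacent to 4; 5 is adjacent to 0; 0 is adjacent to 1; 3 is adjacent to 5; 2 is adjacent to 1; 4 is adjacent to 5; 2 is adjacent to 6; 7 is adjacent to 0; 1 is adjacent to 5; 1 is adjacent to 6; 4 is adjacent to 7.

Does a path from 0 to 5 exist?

Explore from 0.
Distance 1: reach 1, 2, 4, 5, 6, 7.
Found 5.

Yes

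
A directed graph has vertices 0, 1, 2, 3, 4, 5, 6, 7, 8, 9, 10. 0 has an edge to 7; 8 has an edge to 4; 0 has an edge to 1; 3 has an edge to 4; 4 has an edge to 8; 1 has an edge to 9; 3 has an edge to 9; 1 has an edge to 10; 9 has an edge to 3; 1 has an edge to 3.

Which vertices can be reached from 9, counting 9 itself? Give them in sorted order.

Start at 9.
Its neighbours: 3.
Then their neighbours: 4.
Then next layer: 8.
Nothing further is reachable.

3, 4, 8, 9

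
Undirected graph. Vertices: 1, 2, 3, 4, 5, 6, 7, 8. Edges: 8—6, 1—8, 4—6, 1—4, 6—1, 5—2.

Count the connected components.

From 1: component {1, 4, 6, 8}.
From 2: component {2, 5}.
From 3: component {3}.
From 7: component {7}.
That's 4 components.

4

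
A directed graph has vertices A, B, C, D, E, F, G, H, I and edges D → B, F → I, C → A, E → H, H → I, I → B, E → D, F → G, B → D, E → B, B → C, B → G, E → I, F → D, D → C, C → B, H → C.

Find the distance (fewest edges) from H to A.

2

Distance 0: H.
Distance 1: C, I.
Distance 2: A, B — contains A.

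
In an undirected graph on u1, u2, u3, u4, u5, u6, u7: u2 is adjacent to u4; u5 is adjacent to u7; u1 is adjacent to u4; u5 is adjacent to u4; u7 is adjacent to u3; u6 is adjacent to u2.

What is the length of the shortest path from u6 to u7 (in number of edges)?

Distance 0: u6.
Distance 1: u2.
Distance 2: u4.
Distance 3: u1, u5.
Distance 4: u7 — contains u7.

4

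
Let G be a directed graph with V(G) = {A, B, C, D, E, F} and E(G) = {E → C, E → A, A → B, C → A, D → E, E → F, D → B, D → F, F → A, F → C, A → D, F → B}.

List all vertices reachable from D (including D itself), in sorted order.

Start at D.
Its neighbours: B, E, F.
Then their neighbours: A, C.
Every vertex is now reached.

A, B, C, D, E, F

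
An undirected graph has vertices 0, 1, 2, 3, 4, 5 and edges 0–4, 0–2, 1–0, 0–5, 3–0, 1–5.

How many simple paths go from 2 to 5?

2

2–0–1–5
2–0–5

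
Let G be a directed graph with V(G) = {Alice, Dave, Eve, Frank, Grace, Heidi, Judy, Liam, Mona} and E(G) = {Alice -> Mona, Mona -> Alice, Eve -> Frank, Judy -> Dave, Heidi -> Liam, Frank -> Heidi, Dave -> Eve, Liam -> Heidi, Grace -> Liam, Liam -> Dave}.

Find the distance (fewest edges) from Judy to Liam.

Distance 0: Judy.
Distance 1: Dave.
Distance 2: Eve.
Distance 3: Frank.
Distance 4: Heidi.
Distance 5: Liam — contains Liam.

5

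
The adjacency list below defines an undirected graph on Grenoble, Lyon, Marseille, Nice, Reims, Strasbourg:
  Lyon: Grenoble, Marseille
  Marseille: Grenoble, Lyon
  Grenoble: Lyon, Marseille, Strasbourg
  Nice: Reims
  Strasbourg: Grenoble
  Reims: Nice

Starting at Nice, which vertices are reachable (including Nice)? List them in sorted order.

Start at Nice.
Its neighbours: Reims.
Nothing further is reachable.

Nice, Reims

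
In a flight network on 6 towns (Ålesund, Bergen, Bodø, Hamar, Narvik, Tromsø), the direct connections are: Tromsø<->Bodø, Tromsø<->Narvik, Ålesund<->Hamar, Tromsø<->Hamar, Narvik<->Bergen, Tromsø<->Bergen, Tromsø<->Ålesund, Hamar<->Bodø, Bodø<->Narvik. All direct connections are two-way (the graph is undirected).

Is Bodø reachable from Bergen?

Explore from Bergen.
Distance 1: reach Narvik, Tromsø.
Distance 2: reach Ålesund, Bodø, Hamar.
Found Bodø.

Yes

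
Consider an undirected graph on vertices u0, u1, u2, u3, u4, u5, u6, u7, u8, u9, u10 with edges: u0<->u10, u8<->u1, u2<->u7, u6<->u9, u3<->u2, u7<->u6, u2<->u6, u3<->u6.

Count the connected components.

5

From u0: component {u0, u10}.
From u1: component {u1, u8}.
From u2: component {u2, u3, u6, u7, u9}.
From u4: component {u4}.
From u5: component {u5}.
That's 5 components.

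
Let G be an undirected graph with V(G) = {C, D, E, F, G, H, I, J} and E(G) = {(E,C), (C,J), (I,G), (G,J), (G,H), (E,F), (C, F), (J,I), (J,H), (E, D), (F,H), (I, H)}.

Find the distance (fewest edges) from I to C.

2

Distance 0: I.
Distance 1: G, H, J.
Distance 2: C, F — contains C.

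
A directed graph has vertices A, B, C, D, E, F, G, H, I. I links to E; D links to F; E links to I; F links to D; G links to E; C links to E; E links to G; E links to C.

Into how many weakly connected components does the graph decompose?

From A: component {A}.
From B: component {B}.
From C: component {C, E, G, I}.
From D: component {D, F}.
From H: component {H}.
That's 5 components.

5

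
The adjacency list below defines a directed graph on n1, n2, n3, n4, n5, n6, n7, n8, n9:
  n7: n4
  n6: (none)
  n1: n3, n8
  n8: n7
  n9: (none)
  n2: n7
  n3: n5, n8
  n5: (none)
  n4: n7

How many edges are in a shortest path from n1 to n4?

Distance 0: n1.
Distance 1: n3, n8.
Distance 2: n5, n7.
Distance 3: n4 — contains n4.

3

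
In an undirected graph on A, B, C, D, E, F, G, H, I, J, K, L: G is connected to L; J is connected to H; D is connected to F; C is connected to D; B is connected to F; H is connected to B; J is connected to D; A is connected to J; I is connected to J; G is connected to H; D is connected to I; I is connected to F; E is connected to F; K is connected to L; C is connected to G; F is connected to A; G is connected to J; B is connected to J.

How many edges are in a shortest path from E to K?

Distance 0: E.
Distance 1: F.
Distance 2: A, B, D, I.
Distance 3: C, H, J.
Distance 4: G.
Distance 5: L.
Distance 6: K — contains K.

6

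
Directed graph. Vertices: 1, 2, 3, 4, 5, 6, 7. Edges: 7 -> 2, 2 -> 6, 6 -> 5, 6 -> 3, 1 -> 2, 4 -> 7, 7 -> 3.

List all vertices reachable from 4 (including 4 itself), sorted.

Start at 4.
Its neighbours: 7.
Then their neighbours: 2, 3.
Then next layer: 6.
Then next layer: 5.
Nothing further is reachable.

2, 3, 4, 5, 6, 7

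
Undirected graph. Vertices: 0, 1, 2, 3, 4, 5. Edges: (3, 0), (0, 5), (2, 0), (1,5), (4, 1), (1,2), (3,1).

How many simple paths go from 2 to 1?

2–0–3–1
2–0–5–1
2–1

3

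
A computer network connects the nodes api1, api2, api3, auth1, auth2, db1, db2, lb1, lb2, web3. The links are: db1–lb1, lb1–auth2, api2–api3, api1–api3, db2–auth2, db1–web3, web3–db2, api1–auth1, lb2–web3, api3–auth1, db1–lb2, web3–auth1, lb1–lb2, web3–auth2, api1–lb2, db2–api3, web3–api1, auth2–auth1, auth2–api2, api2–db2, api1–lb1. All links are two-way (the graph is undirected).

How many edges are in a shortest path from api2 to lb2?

Distance 0: api2.
Distance 1: api3, auth2, db2.
Distance 2: api1, auth1, lb1, web3.
Distance 3: db1, lb2 — contains lb2.

3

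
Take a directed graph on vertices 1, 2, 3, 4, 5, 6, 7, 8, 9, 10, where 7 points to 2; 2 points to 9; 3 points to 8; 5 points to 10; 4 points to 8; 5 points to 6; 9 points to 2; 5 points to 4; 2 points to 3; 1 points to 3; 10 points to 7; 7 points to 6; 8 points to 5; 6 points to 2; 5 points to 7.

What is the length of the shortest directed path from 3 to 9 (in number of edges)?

5

Distance 0: 3.
Distance 1: 8.
Distance 2: 5.
Distance 3: 4, 6, 7, 10.
Distance 4: 2.
Distance 5: 9 — contains 9.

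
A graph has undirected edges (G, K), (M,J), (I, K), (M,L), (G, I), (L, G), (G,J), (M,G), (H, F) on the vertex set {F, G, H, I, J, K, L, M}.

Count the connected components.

From F: component {F, H}.
From G: component {G, I, J, K, L, M}.
That's 2 components.

2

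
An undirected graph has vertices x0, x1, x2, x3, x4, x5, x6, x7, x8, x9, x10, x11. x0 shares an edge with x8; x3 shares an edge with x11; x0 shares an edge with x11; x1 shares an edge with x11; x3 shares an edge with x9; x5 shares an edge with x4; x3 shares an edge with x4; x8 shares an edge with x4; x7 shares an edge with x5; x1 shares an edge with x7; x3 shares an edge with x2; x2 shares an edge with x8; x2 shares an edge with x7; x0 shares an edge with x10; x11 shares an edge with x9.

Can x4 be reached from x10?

Yes

Explore from x10.
Distance 1: reach x0.
Distance 2: reach x8, x11.
Distance 3: reach x1, x2, x3, x4, x9.
Found x4.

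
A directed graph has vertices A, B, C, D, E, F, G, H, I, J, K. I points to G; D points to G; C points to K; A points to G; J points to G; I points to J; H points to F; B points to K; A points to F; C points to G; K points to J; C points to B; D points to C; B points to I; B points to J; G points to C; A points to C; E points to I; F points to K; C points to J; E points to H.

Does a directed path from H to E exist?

Explore from H.
Distance 1: reach F.
Distance 2: reach K.
Distance 3: reach J.
Distance 4: reach G.
Distance 5: reach C.
Distance 6: reach B.
Distance 7: reach I.
The search from H is exhausted; no directed path reaches E.

No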